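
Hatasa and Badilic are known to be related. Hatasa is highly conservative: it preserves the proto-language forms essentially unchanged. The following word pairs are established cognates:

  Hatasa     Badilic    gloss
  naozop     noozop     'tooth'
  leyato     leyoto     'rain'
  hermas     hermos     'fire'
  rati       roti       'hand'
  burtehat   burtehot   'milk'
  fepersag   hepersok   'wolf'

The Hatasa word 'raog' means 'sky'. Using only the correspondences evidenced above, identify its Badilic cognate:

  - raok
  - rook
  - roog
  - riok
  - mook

rook

naozop ~ noozop — Hatasa a corresponds to Badilic o after a consonant, before a back vowel.
fepersag ~ hepersok — Hatasa g corresponds to Badilic k word-finally.
Applying these to Hatasa 'raog':
  raog → roog   (a→o after a consonant, before a back vowel)
  roog → rook   (g→k word-finally)
So the Badilic cognate is 'rook'.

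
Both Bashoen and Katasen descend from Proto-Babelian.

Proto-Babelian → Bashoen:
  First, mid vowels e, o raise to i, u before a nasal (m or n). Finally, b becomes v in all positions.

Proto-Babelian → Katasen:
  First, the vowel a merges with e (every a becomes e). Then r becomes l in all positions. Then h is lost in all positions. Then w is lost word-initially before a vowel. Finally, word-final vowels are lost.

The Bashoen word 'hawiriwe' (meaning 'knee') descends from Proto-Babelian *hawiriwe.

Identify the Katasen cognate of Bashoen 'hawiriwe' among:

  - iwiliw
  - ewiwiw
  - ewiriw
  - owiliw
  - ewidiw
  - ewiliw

ewiliw

Katasen: start from *hawiriwe.
  rule 1 (vowel merger): hawiriwe → hewiriwe
  rule 2 (unconditioned shift): hewiriwe → hewiliwe
  rule 3 (h-loss): hewiliwe → ewiliwe
  rule 4: no change — ewiliwe
  rule 5 (apocope): ewiliwe → ewiliw
  ⇒ Katasen ewiliw
Only 'ewiliw' matches the regular Katasen development of *hawiriwe.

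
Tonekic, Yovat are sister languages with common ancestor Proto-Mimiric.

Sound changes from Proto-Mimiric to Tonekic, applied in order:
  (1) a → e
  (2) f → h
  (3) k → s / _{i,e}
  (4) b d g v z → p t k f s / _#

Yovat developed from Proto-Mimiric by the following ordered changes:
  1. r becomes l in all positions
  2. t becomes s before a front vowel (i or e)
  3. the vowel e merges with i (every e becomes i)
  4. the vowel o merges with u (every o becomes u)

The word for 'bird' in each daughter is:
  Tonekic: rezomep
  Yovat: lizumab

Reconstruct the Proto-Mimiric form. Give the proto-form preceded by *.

*rezomab

Position 6: Tonekic has e, Yovat has a. Yovat preserves a here (none of its changes turn any other segment into a), so the proto-segment is *a.
Position 4: Tonekic has o, Yovat has u. Tonekic preserves o here (none of its changes turn any other segment into o), so the proto-segment is *o.
Continuing position by position gives *rezomab; check it forward:
Tonekic: *rezomab > rezomeb > rezomep  (by vowel merger, final devoicing)
Yovat: *rezomab
  rezomab → lezomab   [unconditioned shift]
  lezomab (rule 2 does not apply)
  lezomab → lizomab   [vowel merger]
  lizomab → lizumab   [vowel merger]
  giving Yovat lizumab.
Only *rezomab yields all of Tonekic rezomep, Yovat lizumab.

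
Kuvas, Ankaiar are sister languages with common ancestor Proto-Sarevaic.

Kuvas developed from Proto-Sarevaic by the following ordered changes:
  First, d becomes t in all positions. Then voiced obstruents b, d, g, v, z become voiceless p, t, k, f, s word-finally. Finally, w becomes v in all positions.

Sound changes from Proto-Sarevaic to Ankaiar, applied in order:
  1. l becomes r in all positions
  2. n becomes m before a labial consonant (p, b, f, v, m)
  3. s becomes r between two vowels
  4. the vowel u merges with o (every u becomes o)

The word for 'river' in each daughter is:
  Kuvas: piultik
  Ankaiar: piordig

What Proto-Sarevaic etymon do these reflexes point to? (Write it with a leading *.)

*piuldig

Position 7: Kuvas has k, Ankaiar has g. Ankaiar preserves g here (none of its changes turn any other segment into g), so the proto-segment is *g.
Position 3: Kuvas has u, Ankaiar has o. Kuvas preserves u here (none of its changes turn any other segment into u), so the proto-segment is *u.
Verify the candidate proto-form against each daughter:
Kuvas: *piuldig
  piuldig → piultig   [unconditioned shift]
  piultig → piultik   [final devoicing]
  piultik (rule 3 does not apply)
  giving Kuvas piultik.
Ankaiar: *piuldig
  piuldig → piurdig   [unconditioned shift]
  piurdig (rule 2 does not apply)
  piurdig (rule 3 does not apply)
  piurdig → piordig   [vowel merger]
  giving Ankaiar piordig.
Only *piuldig yields all of Kuvas piultik, Ankaiar piordig.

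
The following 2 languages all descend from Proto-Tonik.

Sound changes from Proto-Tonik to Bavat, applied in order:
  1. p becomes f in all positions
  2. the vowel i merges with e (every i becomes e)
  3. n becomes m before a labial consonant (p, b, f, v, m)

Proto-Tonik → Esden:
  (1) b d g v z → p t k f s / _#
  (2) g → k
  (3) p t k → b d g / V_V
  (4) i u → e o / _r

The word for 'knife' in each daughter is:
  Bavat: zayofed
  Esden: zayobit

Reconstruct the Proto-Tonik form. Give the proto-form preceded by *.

*zayopid

Position 5: Bavat has f, Esden has b. Taking the neighbouring segments as reconstructed: Bavat f could go back to *p or *f; Esden b could go back to *p or *b — the one source consistent with every daughter is *p.
Position 6: Bavat has e, Esden has i. Esden preserves i here (none of its changes turn any other segment into i), so the proto-segment is *i.
Position 7: Bavat has d, Esden has t. Bavat preserves d here (none of its changes turn any other segment into d), so the proto-segment is *d.
Verify the candidate proto-form against each daughter:
Bavat: *zayopid
  zayopid → zayofid   [unconditioned shift]
  zayofid → zayofed   [vowel merger]
  zayofed (rule 3 does not apply)
  giving Bavat zayofed.
Esden: *zayopid > zayopit > zayobit  (by final devoicing, intervocalic voicing)
*zayopid is the unique common source.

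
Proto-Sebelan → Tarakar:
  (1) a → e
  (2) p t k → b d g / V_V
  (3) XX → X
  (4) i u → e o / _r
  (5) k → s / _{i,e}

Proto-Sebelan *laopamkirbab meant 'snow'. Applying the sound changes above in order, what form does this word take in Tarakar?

Tarakar: start from *laopamkirbab.
  rule 1 (vowel merger): laopamkirbab → leopemkirbeb
  rule 2 (intervocalic voicing): leopemkirbeb → leobemkirbeb
  rule 3: no change — leobemkirbeb
  rule 4 (pre-rhotic lowering): leobemkirbeb → leobemkerbeb
  rule 5 (palatalisation): leobemkerbeb → leobemserbeb
  ⇒ Tarakar leobemserbeb

leobemserbeb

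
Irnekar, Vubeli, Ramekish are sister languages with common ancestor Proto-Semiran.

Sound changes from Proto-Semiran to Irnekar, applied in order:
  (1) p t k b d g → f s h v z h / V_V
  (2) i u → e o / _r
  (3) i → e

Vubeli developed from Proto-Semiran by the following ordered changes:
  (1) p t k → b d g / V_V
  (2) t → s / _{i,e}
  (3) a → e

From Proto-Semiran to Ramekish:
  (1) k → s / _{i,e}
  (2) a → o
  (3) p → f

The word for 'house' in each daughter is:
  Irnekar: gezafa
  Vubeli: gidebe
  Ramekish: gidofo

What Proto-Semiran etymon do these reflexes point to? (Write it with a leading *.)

Position 5: Irnekar has f, Vubeli has b, Ramekish has f. Taking the neighbouring segments as reconstructed: Irnekar f could go back to *p or *f; Vubeli b could go back to *p or *b; Ramekish f could go back to *p or *f — the one source consistent with every daughter is *p.
Position 6: Irnekar has a, Vubeli has e, Ramekish has o. Irnekar preserves a here (none of its changes turn any other segment into a), so the proto-segment is *a.
Verify the candidate proto-form against each daughter:
Irnekar: *gidapa
  gidapa → gizafa   [intervocalic lenition]
  gizafa (rule 2 does not apply)
  gizafa → gezafa   [vowel merger]
  giving Irnekar gezafa.
Vubeli: start from *gidapa.
  rule 1 (intervocalic voicing): gidapa → gidaba
  rule 2: no change — gidaba
  rule 3 (vowel merger): gidaba → gidebe
  ⇒ Vubeli gidebe
Ramekish: start from *gidapa.
  rule 1: no change — gidapa
  rule 2 (vowel merger): gidapa → gidopo
  rule 3 (unconditioned shift): gidopo → gidofo
  ⇒ Ramekish gidofo
No other proto-form is consistent with every reflex, so the reconstruction is *gidapa.

*gidapa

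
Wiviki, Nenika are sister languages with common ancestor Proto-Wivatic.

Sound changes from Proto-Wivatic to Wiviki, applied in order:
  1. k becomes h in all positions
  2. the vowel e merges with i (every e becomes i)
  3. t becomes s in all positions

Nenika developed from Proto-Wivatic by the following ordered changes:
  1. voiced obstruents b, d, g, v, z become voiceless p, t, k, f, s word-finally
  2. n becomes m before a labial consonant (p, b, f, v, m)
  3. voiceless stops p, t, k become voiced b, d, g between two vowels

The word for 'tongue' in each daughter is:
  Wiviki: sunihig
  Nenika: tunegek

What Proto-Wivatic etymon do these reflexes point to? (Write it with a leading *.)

*tunekeg

Position 5: Wiviki has h, Nenika has g. Taking the neighbouring segments as reconstructed: Wiviki h could go back to *k or *h; Nenika g could go back to *k or *g — the one source consistent with every daughter is *k.
Position 4: Wiviki has i, Nenika has e. Nenika preserves e here (none of its changes turn any other segment into e), so the proto-segment is *e.
Position 7: Wiviki has g, Nenika has k. Wiviki preserves g here (none of its changes turn any other segment into g), so the proto-segment is *g.
This points to *tunekeg. Verify forward in each daughter:
Wiviki: start from *tunekeg.
  rule 1 (unconditioned shift): tunekeg → tuneheg
  rule 2 (vowel merger): tuneheg → tunihig
  rule 3 (unconditioned shift): tunihig → sunihig
  ⇒ Wiviki sunihig
Nenika: start from *tunekeg.
  rule 1 (final devoicing): tunekeg → tunekek
  rule 2: no change — tunekek
  rule 3 (intervocalic voicing): tunekek → tunegek
  ⇒ Nenika tunegek
No other proto-form is consistent with every reflex, so the reconstruction is *tunekeg.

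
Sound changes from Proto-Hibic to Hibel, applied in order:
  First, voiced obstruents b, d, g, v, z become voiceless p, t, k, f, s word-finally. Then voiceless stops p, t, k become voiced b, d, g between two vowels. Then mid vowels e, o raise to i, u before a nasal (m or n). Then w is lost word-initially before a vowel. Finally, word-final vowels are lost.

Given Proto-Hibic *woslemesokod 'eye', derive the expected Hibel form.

Hibel: *woslemesokod > woslemesokot > woslemesogot > woslimesogot > oslimesogot  (by final devoicing, intervocalic voicing, pre-nasal raising, glide loss)

oslimesogot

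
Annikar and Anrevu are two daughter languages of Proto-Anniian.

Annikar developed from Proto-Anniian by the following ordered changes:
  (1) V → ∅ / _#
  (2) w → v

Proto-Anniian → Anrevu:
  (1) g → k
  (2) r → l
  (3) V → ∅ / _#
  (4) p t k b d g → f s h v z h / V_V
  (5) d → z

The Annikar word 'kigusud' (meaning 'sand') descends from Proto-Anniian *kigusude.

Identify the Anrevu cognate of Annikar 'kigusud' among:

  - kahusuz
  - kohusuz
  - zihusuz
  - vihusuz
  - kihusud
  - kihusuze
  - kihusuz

kihusuz

Anrevu: *kigusude > kikusude > kikusud > kihusud > kihusuz  (by unconditioned shift, apocope, intervocalic lenition, unconditioned shift)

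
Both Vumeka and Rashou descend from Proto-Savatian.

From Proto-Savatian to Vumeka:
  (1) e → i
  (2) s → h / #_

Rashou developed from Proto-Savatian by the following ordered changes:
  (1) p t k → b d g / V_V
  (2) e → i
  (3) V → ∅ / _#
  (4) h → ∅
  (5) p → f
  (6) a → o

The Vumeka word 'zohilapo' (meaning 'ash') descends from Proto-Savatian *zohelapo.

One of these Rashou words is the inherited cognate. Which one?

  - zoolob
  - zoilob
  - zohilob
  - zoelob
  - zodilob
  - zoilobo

zoilob

Rashou: *zohelapo
  zohelapo → zohelabo   [intervocalic voicing]
  zohelabo → zohilabo   [vowel merger]
  zohilabo → zohilab   [apocope]
  zohilab → zoilab   [h-loss]
  zoilab (rule 5 does not apply)
  zoilab → zoilob   [vowel merger]
  giving Rashou zoilob.
Among the options, 'zoilob' alone shows every Rashou change applied in order.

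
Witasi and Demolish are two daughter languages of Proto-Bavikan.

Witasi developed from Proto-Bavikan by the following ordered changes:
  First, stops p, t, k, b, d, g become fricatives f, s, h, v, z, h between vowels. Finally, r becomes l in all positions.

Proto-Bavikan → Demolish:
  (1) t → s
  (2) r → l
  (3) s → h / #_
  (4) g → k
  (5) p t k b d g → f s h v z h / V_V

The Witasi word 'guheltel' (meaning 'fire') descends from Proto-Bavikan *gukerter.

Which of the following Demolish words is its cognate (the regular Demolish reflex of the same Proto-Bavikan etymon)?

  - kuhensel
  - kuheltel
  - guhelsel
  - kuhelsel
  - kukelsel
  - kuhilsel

Demolish: start from *gukerter.
  rule 1 (unconditioned shift): gukerter → gukerser
  rule 2 (unconditioned shift): gukerser → gukelsel
  rule 3: no change — gukelsel
  rule 4 (unconditioned shift): gukelsel → kukelsel
  rule 5 (intervocalic lenition): kukelsel → kuhelsel
  ⇒ Demolish kuhelsel
Among the options, 'kuhelsel' alone shows every Demolish change applied in order.

kuhelsel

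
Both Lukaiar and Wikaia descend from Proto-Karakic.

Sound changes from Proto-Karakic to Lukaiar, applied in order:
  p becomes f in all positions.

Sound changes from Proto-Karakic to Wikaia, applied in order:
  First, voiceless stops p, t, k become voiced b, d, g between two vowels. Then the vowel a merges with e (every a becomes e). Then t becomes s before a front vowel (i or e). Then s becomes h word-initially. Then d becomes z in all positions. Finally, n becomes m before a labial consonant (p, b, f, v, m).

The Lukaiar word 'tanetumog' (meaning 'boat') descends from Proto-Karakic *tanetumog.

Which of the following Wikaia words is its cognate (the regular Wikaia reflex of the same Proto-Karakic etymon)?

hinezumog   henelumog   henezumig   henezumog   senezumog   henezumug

Wikaia: start from *tanetumog.
  rule 1 (intervocalic voicing): tanetumog → tanedumog
  rule 2 (vowel merger): tanedumog → tenedumog
  rule 3 (palatalisation): tenedumog → senedumog
  rule 4 (debuccalisation): senedumog → henedumog
  rule 5 (unconditioned shift): henedumog → henezumog
  rule 6: no change — henezumog
  ⇒ Wikaia henezumog

henezumog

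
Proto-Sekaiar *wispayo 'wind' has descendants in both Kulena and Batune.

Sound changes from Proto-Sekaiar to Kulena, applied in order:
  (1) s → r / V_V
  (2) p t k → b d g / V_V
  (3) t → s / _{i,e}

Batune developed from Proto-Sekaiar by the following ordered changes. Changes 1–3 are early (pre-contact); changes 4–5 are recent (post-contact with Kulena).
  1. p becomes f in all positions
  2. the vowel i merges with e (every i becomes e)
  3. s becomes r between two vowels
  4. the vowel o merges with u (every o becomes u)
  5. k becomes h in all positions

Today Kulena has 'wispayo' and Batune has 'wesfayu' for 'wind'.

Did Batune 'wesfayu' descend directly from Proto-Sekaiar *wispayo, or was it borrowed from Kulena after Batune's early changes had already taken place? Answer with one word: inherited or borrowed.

If inherited, *wispayo would pass through all of Batune's changes:
Batune: *wispayo > wisfayo > wesfayo > wesfayu  (by unconditioned shift, vowel merger, vowel merger)
If borrowed from Kulena 'wispayo' after the early changes, it would undergo only the recent ones:
  rule 4 (vowel merger): wispayo → wispayu
  rule 5 (unconditioned shift): no change (wispayu)
  ⇒ as a loan: wispayu
Batune 'wesfayu' matches the inherited outcome exactly, so it is an inherited cognate, not a loan.

inherited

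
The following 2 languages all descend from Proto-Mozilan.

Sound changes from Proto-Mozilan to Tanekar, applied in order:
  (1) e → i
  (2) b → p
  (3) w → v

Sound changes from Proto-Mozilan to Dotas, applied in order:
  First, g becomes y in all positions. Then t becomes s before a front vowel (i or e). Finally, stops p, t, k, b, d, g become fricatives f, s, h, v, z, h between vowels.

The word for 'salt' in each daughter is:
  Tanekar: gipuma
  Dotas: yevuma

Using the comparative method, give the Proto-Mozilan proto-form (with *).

*gebuma

Position 3: Tanekar has p, Dotas has v. Taking the neighbouring segments as reconstructed: Tanekar p could go back to *p or *b; Dotas v could go back to *b or *v — the one source consistent with every daughter is *b.
Position 2: Tanekar has i, Dotas has e. Dotas preserves e here (none of its changes turn any other segment into e), so the proto-segment is *e.
Position 1: Tanekar has g, Dotas has y. Tanekar preserves g here (none of its changes turn any other segment into g), so the proto-segment is *g.
Verify the candidate proto-form against each daughter:
Tanekar: *gebuma > gibuma > gipuma  (by vowel merger, unconditioned shift)
Dotas: *gebuma
  gebuma → yebuma   [unconditioned shift]
  yebuma (rule 2 does not apply)
  yebuma → yevuma   [intervocalic lenition]
  giving Dotas yevuma.
*gebuma is the unique common source.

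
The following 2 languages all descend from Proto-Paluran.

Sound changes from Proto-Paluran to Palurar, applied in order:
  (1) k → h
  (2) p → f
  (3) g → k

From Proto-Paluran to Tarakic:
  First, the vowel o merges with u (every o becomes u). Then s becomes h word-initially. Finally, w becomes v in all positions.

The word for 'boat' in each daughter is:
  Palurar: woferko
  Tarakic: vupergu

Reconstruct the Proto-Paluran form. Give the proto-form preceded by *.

Position 2: Palurar has o, Tarakic has u. Palurar preserves o here (none of its changes turn any other segment into o), so the proto-segment is *o.
Position 1: Palurar has w, Tarakic has v. Palurar preserves w here (none of its changes turn any other segment into w), so the proto-segment is *w.
This points to *wopergo. Verify forward in each daughter:
Palurar: start from *wopergo.
  rule 1: no change — wopergo
  rule 2 (unconditioned shift): wopergo → wofergo
  rule 3 (unconditioned shift): wofergo → woferko
  ⇒ Palurar woferko
Tarakic: start from *wopergo.
  rule 1 (vowel merger): wopergo → wupergu
  rule 2: no change — wupergu
  rule 3 (unconditioned shift): wupergu → vupergu
  ⇒ Tarakic vupergu
*wopergo is the unique common source.

*wopergo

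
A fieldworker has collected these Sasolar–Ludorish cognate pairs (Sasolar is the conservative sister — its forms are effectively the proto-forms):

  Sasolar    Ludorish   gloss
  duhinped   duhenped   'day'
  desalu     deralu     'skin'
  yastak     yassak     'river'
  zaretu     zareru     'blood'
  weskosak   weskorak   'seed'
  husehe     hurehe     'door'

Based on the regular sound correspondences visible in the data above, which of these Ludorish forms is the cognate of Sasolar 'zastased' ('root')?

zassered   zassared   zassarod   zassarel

yastak ~ yassak — Sasolar t corresponds to Ludorish s after a consonant, before a back vowel.
husehe ~ hurehe — Sasolar s corresponds to Ludorish r between vowels (before a front vowel).
Applying these to Sasolar 'zastased':
  zastased → zassased   (t→s after a consonant, before a back vowel)
  zassased → zassared   (s→r between vowels (before a front vowel))
So the Ludorish cognate is 'zassared'.

zassared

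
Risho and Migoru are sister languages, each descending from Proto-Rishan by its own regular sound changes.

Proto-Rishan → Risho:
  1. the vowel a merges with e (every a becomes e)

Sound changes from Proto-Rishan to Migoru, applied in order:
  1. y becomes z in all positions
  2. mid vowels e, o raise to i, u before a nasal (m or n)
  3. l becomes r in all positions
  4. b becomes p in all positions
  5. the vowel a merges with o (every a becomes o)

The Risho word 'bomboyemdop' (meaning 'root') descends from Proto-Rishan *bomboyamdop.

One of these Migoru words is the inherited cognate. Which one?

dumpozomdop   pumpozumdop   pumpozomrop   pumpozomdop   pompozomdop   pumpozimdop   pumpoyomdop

pumpozomdop

Migoru: *bomboyamdop
  bomboyamdop → bombozamdop   [unconditioned shift]
  bombozamdop → bumbozamdop   [pre-nasal raising]
  bumbozamdop (rule 3 does not apply)
  bumbozamdop → pumpozamdop   [unconditioned shift]
  pumpozamdop → pumpozomdop   [vowel merger]
  giving Migoru pumpozomdop.
Among the options, 'pumpozomdop' alone shows every Migoru change applied in order.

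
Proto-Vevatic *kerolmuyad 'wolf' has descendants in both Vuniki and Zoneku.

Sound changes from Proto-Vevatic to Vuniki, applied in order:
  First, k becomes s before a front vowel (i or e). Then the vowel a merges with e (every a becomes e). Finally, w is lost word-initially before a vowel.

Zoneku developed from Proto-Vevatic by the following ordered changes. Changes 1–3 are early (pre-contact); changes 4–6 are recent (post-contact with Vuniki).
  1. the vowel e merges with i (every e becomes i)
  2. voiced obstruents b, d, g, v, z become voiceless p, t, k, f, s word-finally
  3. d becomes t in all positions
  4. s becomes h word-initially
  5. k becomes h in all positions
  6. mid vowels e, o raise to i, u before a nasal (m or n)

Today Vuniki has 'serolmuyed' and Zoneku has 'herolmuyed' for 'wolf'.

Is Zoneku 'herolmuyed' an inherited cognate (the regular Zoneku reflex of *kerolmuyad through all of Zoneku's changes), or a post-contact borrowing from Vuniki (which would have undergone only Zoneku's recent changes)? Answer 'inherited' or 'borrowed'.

borrowed

If inherited, *kerolmuyad would pass through all of Zoneku's changes:
Zoneku: start from *kerolmuyad.
  rule 1 (vowel merger): kerolmuyad → kirolmuyad
  rule 2 (final devoicing): kirolmuyad → kirolmuyat
  rule 3: no change — kirolmuyat
  rule 4: no change — kirolmuyat
  rule 5 (unconditioned shift): kirolmuyat → hirolmuyat
  rule 6: no change — hirolmuyat
  ⇒ Zoneku hirolmuyat
If borrowed from Vuniki 'serolmuyed' after the early changes, it would undergo only the recent ones:
  rule 4 (debuccalisation): serolmuyed → herolmuyed
  rule 5 (unconditioned shift): no change (herolmuyed)
  rule 6 (pre-nasal raising): no change (herolmuyed)
  ⇒ as a loan: herolmuyed
Zoneku 'herolmuyed' matches the loan outcome 'herolmuyed', not the inherited 'hirolmuyat' — it skipped the early Zoneku changes, so it was borrowed from Vuniki.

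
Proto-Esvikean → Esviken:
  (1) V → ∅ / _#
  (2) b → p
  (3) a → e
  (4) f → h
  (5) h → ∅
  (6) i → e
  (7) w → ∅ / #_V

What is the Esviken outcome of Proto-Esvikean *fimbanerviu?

empenerve

Esviken: start from *fimbanerviu.
  rule 1 (apocope): fimbanerviu → fimbanervi
  rule 2 (unconditioned shift): fimbanervi → fimpanervi
  rule 3 (vowel merger): fimpanervi → fimpenervi
  rule 4 (unconditioned shift): fimpenervi → himpenervi
  rule 5 (h-loss): himpenervi → impenervi
  rule 6 (vowel merger): impenervi → empenerve
  rule 7: no change — empenerve
  ⇒ Esviken empenerve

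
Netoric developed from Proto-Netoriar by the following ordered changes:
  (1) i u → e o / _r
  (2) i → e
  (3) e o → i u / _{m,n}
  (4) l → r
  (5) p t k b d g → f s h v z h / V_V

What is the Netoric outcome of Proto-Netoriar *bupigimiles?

Netoric: *bupigimiles > bupegemeles > bupegimeles > bupegimeres > bufehimeres  (by vowel merger, pre-nasal raising, unconditioned shift, intervocalic lenition)

bufehimeres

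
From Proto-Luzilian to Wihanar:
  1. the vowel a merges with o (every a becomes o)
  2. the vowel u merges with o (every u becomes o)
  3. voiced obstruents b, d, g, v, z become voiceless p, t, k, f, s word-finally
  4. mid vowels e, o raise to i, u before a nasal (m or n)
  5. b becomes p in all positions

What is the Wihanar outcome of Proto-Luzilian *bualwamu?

poolwumo

Wihanar: start from *bualwamu.
  rule 1 (vowel merger): bualwamu → buolwomu
  rule 2 (vowel merger): buolwomu → boolwomo
  rule 3: no change — boolwomo
  rule 4 (pre-nasal raising): boolwomo → boolwumo
  rule 5 (unconditioned shift): boolwumo → poolwumo
  ⇒ Wihanar poolwumo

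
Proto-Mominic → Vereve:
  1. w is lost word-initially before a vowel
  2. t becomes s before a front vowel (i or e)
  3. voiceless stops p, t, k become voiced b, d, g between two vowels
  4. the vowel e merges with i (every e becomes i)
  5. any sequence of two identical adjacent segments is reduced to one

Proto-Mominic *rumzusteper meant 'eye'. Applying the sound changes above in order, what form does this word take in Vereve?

rumzusibir

Vereve: start from *rumzusteper.
  rule 1: no change — rumzusteper
  rule 2 (palatalisation): rumzusteper → rumzusseper
  rule 3 (intervocalic voicing): rumzusseper → rumzusseber
  rule 4 (vowel merger): rumzusseber → rumzussibir
  rule 5 (degemination): rumzussibir → rumzusibir
  ⇒ Vereve rumzusibir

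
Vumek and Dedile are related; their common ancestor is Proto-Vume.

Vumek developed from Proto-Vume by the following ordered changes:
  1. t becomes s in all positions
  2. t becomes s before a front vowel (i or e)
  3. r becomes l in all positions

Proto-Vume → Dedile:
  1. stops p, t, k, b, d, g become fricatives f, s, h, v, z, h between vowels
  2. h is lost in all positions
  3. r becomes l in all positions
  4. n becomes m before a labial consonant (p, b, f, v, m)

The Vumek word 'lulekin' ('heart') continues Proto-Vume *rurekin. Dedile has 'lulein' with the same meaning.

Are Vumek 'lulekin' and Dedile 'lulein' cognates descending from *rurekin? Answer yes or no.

Derive the expected Dedile reflex of *rurekin:
Dedile: *rurekin
  rurekin → rurehin   [intervocalic lenition]
  rurehin → rurein   [h-loss]
  rurein → lulein   [unconditioned shift]
  lulein (rule 4 does not apply)
  giving Dedile lulein.
Dedile 'lulein' matches the regular reflex exactly, so the pair is cognate.

yes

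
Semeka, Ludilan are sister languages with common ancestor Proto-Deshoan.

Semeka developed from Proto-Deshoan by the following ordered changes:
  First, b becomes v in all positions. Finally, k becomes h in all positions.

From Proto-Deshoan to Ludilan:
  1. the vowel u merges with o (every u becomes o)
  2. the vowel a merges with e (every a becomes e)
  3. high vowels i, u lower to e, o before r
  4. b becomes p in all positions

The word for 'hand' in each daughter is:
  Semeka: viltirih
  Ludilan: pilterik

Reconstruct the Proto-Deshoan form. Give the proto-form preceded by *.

*biltirik

Position 1: Semeka has v, Ludilan has p. Taking the neighbouring segments as reconstructed: Semeka v could go back to *b or *v; Ludilan p could go back to *p or *b — the one source consistent with every daughter is *b.
Position 5: Semeka has i, Ludilan has e. Semeka preserves i here (none of its changes turn any other segment into i), so the proto-segment is *i.
Position 8: Semeka has h, Ludilan has k. Ludilan preserves k here (none of its changes turn any other segment into k), so the proto-segment is *k.
Verify the candidate proto-form against each daughter:
Semeka: *biltirik > viltirik > viltirih  (by unconditioned shift, unconditioned shift)
Ludilan: *biltirik
  biltirik (rule 1 does not apply)
  biltirik (rule 2 does not apply)
  biltirik → bilterik   [pre-rhotic lowering]
  bilterik → pilterik   [unconditioned shift]
  giving Ludilan pilterik.
Only *biltirik yields all of Semeka viltirih, Ludilan pilterik.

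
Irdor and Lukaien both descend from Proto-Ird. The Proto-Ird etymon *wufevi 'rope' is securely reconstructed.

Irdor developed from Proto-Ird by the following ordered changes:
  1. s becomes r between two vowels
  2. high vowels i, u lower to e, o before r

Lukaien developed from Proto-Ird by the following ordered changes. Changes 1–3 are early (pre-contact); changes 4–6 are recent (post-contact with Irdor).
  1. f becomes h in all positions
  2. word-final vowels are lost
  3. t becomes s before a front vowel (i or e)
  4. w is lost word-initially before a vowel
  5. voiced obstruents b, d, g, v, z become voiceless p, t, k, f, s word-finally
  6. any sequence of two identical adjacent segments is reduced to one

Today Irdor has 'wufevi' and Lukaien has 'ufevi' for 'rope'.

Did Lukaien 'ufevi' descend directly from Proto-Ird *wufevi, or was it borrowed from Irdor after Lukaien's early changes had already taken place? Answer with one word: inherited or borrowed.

If inherited, *wufevi would pass through all of Lukaien's changes:
Lukaien: *wufevi > wuhevi > wuhev > uhev > uhef  (by unconditioned shift, apocope, glide loss, final devoicing)
If borrowed from Irdor 'wufevi' after the early changes, it would undergo only the recent ones:
  rule 4 (glide loss): wufevi → ufevi
  rule 5 (final devoicing): no change (ufevi)
  rule 6 (degemination): no change (ufevi)
  ⇒ as a loan: ufevi
Lukaien 'ufevi' matches the loan outcome 'ufevi', not the inherited 'uhef' — it skipped the early Lukaien changes, so it was borrowed from Irdor.

borrowed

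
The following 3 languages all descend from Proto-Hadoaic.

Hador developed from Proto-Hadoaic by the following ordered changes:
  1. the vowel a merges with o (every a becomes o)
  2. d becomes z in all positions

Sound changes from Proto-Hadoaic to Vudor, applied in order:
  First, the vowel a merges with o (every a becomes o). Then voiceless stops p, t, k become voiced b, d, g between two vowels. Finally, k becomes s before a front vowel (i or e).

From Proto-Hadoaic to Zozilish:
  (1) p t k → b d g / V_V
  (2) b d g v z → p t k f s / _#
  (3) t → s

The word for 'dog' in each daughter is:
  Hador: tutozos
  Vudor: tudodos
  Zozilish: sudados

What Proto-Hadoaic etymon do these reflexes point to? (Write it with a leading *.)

*tutados

Position 4: Hador has o, Vudor has o, Zozilish has a. Zozilish preserves a here (none of its changes turn any other segment into a), so the proto-segment is *a.
Position 1: Hador has t, Vudor has t, Zozilish has s. Hador preserves t here (none of its changes turn any other segment into t), so the proto-segment is *t.
Position 3: Hador has t, Vudor has d, Zozilish has d. Hador preserves t here (none of its changes turn any other segment into t), so the proto-segment is *t.
Continuing position by position gives *tutados; check it forward:
Hador: *tutados
  tutados → tutodos   [vowel merger]
  tutodos → tutozos   [unconditioned shift]
  giving Hador tutozos.
Vudor: start from *tutados.
  rule 1 (vowel merger): tutados → tutodos
  rule 2 (intervocalic voicing): tutodos → tudodos
  rule 3: no change — tudodos
  ⇒ Vudor tudodos
Zozilish: start from *tutados.
  rule 1 (intervocalic voicing): tutados → tudados
  rule 2: no change — tudados
  rule 3 (unconditioned shift): tudados → sudados
  ⇒ Zozilish sudados
Only *tutados yields all of Hador tutozos, Vudor tudodos, Zozilish sudados.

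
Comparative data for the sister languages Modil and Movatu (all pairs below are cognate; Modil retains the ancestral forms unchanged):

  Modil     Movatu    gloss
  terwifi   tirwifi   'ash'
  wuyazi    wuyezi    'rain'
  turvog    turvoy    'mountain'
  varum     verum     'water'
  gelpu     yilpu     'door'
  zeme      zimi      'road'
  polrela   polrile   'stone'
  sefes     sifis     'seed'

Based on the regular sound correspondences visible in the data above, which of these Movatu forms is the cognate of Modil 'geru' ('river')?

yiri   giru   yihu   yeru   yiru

gelpu ~ yilpu — Modil g corresponds to Movatu y word-initially before a front vowel.
terwifi ~ tirwifi — Modil e corresponds to Movatu i after a consonant, before r.
Applying these to Modil 'geru':
  geru → yeru   (g→y word-initially before a front vowel)
  yeru → yiru   (e→i after a consonant, before r)
So the Movatu cognate is 'yiru'.

yiru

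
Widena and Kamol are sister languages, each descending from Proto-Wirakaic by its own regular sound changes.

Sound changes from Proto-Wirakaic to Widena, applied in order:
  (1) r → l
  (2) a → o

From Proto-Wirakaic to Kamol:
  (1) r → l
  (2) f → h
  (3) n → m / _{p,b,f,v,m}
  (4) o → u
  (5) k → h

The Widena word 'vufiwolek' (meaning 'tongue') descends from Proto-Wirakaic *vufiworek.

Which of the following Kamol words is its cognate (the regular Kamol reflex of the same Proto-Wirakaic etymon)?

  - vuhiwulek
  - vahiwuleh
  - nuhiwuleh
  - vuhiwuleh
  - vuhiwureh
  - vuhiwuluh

vuhiwuleh

Kamol: *vufiworek > vufiwolek > vuhiwolek > vuhiwulek > vuhiwuleh  (by unconditioned shift, unconditioned shift, vowel merger, unconditioned shift)
Among the options, 'vuhiwuleh' alone shows every Kamol change applied in order.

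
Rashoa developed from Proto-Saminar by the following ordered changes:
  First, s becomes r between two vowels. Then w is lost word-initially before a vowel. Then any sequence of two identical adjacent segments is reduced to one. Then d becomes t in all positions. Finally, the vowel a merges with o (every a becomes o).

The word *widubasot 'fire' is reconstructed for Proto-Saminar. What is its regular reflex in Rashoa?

Rashoa: *widubasot > widubarot > idubarot > itubarot > ituborot  (by rhotacism, glide loss, unconditioned shift, vowel merger)

ituborot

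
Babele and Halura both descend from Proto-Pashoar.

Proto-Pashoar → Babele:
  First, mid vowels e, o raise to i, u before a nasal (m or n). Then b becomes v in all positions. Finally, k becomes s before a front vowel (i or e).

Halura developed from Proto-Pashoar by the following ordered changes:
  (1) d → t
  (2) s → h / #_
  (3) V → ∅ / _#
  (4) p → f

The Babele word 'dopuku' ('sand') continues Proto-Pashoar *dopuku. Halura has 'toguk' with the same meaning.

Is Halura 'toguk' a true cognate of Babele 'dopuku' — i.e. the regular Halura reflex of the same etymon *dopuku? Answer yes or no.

Derive the expected Halura reflex of *dopuku:
Halura: *dopuku > topuku > topuk > tofuk  (by unconditioned shift, apocope, unconditioned shift)
The regular Halura reflex would be 'tofuk', but the attested form is 'toguk'. The correspondence is irregular, so they are not cognates (the Halura form has a different source).

no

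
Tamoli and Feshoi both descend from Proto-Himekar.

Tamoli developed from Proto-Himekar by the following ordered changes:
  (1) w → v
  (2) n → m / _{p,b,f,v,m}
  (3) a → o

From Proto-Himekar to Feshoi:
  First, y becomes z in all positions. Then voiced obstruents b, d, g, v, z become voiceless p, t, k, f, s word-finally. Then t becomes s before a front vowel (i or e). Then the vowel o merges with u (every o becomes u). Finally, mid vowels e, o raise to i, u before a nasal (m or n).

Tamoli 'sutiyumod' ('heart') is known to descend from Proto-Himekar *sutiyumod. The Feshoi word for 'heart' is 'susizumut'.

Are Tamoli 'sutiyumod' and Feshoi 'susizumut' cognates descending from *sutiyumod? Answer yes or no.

Derive the expected Feshoi reflex of *sutiyumod:
Feshoi: *sutiyumod > sutizumod > sutizumot > susizumot > susizumut  (by unconditioned shift, final devoicing, palatalisation, vowel merger)
Feshoi 'susizumut' matches the regular reflex exactly, so the pair is cognate.

yes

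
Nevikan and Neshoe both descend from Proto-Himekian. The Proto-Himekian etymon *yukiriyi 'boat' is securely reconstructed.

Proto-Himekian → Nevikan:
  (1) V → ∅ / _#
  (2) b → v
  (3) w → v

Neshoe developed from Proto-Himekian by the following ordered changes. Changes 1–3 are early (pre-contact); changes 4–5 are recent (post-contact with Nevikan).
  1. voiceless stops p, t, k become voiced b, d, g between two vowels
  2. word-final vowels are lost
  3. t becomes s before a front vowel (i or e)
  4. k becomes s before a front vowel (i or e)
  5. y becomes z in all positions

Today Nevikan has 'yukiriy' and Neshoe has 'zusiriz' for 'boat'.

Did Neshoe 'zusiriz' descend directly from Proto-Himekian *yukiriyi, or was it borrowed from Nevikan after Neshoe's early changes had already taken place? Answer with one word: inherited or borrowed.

If inherited, *yukiriyi would pass through all of Neshoe's changes:
Neshoe: *yukiriyi > yugiriyi > yugiriy > zugiriz  (by intervocalic voicing, apocope, unconditioned shift)
If borrowed from Nevikan 'yukiriy' after the early changes, it would undergo only the recent ones:
  rule 4 (palatalisation): yukiriy → yusiriy
  rule 5 (unconditioned shift): yusiriy → zusiriz
  ⇒ as a loan: zusiriz
Neshoe 'zusiriz' matches the loan outcome 'zusiriz', not the inherited 'zugiriz' — it skipped the early Neshoe changes, so it was borrowed from Nevikan.

borrowed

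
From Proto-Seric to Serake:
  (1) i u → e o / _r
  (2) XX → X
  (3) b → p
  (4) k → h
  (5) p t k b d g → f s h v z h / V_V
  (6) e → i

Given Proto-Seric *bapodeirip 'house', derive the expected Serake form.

Serake: *bapodeirip > bapodeerip > bapoderip > papoderip > pafozerip > pafozirip  (by pre-rhotic lowering, degemination, unconditioned shift, intervocalic lenition, vowel merger)

pafozirip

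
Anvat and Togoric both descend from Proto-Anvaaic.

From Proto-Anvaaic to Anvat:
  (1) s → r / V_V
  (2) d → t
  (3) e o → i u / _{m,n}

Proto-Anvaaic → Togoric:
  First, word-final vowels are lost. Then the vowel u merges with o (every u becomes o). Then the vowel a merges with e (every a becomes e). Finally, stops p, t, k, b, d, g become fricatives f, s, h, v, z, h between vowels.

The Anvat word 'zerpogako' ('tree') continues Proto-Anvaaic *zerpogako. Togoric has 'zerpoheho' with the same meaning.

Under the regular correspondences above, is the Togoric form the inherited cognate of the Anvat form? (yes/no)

Derive the expected Togoric reflex of *zerpogako:
Togoric: start from *zerpogako.
  rule 1 (apocope): zerpogako → zerpogak
  rule 2: no change — zerpogak
  rule 3 (vowel merger): zerpogak → zerpogek
  rule 4 (intervocalic lenition): zerpogek → zerpohek
  ⇒ Togoric zerpohek
The regular Togoric reflex would be 'zerpohek', but the attested form is 'zerpoheho'. The correspondence is irregular, so they are not cognates (the Togoric form has a different source).

no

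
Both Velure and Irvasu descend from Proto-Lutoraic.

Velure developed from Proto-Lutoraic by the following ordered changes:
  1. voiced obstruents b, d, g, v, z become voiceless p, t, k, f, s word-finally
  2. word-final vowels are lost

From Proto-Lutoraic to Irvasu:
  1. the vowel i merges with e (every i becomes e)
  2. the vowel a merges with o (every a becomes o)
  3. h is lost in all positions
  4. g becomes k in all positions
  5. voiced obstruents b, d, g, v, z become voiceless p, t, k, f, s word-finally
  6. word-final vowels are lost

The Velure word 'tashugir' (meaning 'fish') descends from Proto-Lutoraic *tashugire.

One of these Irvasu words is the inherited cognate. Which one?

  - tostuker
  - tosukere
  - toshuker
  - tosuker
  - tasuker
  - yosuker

tosuker

Irvasu: start from *tashugire.
  rule 1 (vowel merger): tashugire → tashugere
  rule 2 (vowel merger): tashugere → toshugere
  rule 3 (h-loss): toshugere → tosugere
  rule 4 (unconditioned shift): tosugere → tosukere
  rule 5: no change — tosukere
  rule 6 (apocope): tosukere → tosuker
  ⇒ Irvasu tosuker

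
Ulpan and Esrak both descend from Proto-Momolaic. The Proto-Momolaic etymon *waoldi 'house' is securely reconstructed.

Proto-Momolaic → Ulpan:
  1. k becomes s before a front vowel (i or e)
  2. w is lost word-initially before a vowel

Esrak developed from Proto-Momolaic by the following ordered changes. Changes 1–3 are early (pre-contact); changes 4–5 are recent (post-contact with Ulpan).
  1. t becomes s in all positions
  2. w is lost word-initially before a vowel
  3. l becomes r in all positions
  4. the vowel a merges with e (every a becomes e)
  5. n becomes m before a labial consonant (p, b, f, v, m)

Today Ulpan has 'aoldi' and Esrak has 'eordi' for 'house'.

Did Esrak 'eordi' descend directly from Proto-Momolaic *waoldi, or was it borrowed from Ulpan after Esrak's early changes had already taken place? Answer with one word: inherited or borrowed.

If inherited, *waoldi would pass through all of Esrak's changes:
Esrak: *waoldi
  waoldi (rule 1 does not apply)
  waoldi → aoldi   [glide loss]
  aoldi → aordi   [unconditioned shift]
  aordi → eordi   [vowel merger]
  eordi (rule 5 does not apply)
  giving Esrak eordi.
If borrowed from Ulpan 'aoldi' after the early changes, it would undergo only the recent ones:
  rule 4 (vowel merger): aoldi → eoldi
  rule 5 (nasal place assimilation): no change (eoldi)
  ⇒ as a loan: eoldi
Esrak 'eordi' matches the inherited outcome exactly, so it is an inherited cognate, not a loan.

inherited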